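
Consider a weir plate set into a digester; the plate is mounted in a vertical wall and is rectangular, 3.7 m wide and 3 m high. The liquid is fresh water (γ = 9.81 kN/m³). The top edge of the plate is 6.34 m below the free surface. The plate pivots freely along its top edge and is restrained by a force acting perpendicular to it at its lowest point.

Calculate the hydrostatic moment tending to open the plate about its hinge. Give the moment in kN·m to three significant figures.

M ≈ 1360 kN·m

γ = 9.81 kN/m³.
The centroid lies 3/2 = 1.5 m below the top edge, so the centroid depth is h_c = 6.34 + 1.5 = 7.84 m.
A = 3.7 × 3 = 11.1 m².
Resultant F = γ·h_c·A = 9.81 × 7.84 × 11.1 = 853.705 kN.
I_c = b·h³/12 = 3.7 × 3³/12 = 8.325 m⁴.
Centre of pressure: y_p = y_c + I_c/(y_c·A) = 7.84 + 8.325/(7.84 × 11.1) = 7.84 + 0.0956633 = 7.93566 m along the plane.
The resultant acts 1.5 + 0.0956633 = 1.59566 m (along the plate) below the hinge at the top edge, so the moment about the hinge is M = F × 1.59566 = 853.705 × 1.59566 = 1362.22 kN·m.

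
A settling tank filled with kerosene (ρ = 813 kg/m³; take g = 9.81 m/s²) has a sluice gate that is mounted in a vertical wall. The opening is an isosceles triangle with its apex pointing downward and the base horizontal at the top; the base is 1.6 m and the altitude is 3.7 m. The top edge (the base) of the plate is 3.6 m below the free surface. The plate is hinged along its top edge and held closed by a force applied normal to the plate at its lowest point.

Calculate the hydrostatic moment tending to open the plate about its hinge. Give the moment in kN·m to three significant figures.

M ≈ 159 kN·m

γ = ρg = 813 × 9.81 / 1000 = 7.97553 kN/m³.
With the apex down, the centroid sits h/3 = 3.7/3 = 1.23333 m below the base (the top edge), so the centroid depth is h_c = 3.6 + 1.23333 = 4.83333 m.
A = ½ × 1.6 × 3.7 = 2.96 m².
Resultant F = γ·h_c·A = 7.97553 × 4.83333 × 2.96 = 114.103 kN.
I_c = b·h³/36 = 1.6 × 3.7³/36 = 2.25124 m⁴.
Centre of pressure: y_p = y_c + I_c/(y_c·A) = 4.83333 + 2.25124/(4.83333 × 2.96) = 4.83333 + 0.157356 = 4.99069 m along the plane.
The resultant acts 1.23333 + 0.157356 = 1.39069 m (along the plate) below the hinge at the top edge, so the moment about the hinge is M = F × 1.39069 = 114.103 × 1.39069 = 158.682 kN·m.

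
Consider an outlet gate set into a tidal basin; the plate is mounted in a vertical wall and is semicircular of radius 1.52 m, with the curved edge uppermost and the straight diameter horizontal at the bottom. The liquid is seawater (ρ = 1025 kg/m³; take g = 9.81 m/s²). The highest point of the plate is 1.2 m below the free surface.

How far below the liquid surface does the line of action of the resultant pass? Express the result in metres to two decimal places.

h_p = 2.15 m

γ = ρg = 1025 × 9.81 / 1000 = 10.05525 kN/m³.
The centroid lies 4r/(3π) = 0.645108 m above the diameter, so r − 4r/(3π) = 1.52 − 0.645108 = 0.874892 m below the topmost point, so the centroid depth is h_c = 1.2 + 0.874892 = 2.07489 m.
A = πr²/2 = π × 1.52²/2 = 3.62917 m².
Resultant F = γ·h_c·A = 10.05525 × 2.07489 × 3.62917 = 75.7173 kN.
I_c = (π/8 − 8/(9π))·r⁴ = 0.109757 × 1.52⁴ = 0.585877 m⁴.
Centre of pressure: y_p = y_c + I_c/(y_c·A) = 2.07489 + 0.585877/(2.07489 × 3.62917) = 2.07489 + 0.0778044 = 2.15269 m along the plane.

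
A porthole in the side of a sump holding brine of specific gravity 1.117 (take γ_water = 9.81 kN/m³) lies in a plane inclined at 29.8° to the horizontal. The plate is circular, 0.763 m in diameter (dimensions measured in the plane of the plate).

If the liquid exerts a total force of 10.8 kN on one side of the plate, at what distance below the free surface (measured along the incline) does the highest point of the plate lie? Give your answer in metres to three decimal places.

y_top ≈ 3.956 m

γ = 1.117 × 9.81 = 10.95777 kN/m³.
A = π(0.3815)² = 0.457234 m².
From F = γ·h_c·A, the centroid depth is h_c = 10.8/(10.95777 × 0.457234) = 2.15557 m.
Let θ = 29.8° be the plate's angle to the horizontal; measure y along the incline from where the plane meets the free surface. Vertical depth h = y·sinθ with sinθ = 0.496974.
Along the incline, y_c = h_c/sinθ = 2.15557/0.496974 = 4.33739 m.
The centroid is at the centre, 0.3815 m below the top of the plate, so the highest point sits at y_top = 4.33739 − 0.3815 = 3.95589 m along the incline.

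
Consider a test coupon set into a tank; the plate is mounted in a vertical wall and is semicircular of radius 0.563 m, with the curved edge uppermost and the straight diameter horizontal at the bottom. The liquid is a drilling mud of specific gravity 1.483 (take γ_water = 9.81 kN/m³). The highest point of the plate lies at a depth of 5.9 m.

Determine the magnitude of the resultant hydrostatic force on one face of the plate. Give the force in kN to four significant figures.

γ = 1.483 × 9.81 = 14.54823 kN/m³.
The centroid lies 4r/(3π) = 0.238945 m above the diameter, so r − 4r/(3π) = 0.563 − 0.238945 = 0.324055 m below the topmost point, so the centroid depth is h_c = 5.9 + 0.324055 = 6.22405 m.
A = πr²/2 = π × 0.563²/2 = 0.497894 m².
Resultant F = γ·h_c·A = 14.54823 × 6.22405 × 0.497894 = 45.0838 kN.

F ≈ 45.08 kN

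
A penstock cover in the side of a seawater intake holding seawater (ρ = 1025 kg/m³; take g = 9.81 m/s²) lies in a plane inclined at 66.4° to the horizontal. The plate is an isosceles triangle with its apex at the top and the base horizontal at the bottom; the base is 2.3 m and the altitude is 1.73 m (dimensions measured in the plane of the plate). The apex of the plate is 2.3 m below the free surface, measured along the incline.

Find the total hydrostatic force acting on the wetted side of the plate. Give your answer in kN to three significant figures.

F ≈ 63.3 kN

γ = ρg = 1025 × 9.81 / 1000 = 10.05525 kN/m³.
Let θ = 66.4° be the plate's angle to the horizontal; measure y along the incline from where the plane meets the free surface. Vertical depth h = y·sinθ with sinθ = 0.916363.
With the apex up, the centroid sits 2h/3 = 2 × 1.73/3 = 1.15333 m below the apex, so y_c = 2.3 + 1.15333 = 3.45333 m and h_c = 3.45333 × 0.916363 = 3.1645 m.
A = ½ × 2.3 × 1.73 = 1.9895 m².
Resultant F = γ·h_c·A = 10.05525 × 3.1645 × 1.9895 = 63.3056 kN.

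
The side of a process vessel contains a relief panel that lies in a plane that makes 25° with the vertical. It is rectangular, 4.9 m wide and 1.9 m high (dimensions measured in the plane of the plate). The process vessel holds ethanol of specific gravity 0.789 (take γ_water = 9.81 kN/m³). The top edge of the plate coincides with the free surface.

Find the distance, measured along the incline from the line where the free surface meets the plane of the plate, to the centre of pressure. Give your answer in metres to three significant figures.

y_p = 1.27 m

γ = 0.789 × 9.81 = 7.74009 kN/m³.
The plate makes 25° with the vertical, i.e. θ = 90° − 25° = 65° to the horizontal. Measuring y along the incline from the free-surface line, vertical depth h = y·sinθ with sinθ = 0.906308.
The centroid lies 1.9/2 = 0.95 m below the top edge, so y_c = 0.95 m and h_c = 0.95 × 0.906308 = 0.860993 m.
A = 4.9 × 1.9 = 9.31 m².
Resultant F = γ·h_c·A = 7.74009 × 0.860993 × 9.31 = 62.0434 kN.
I_c = b·h³/12 = 4.9 × 1.9³/12 = 2.80076 m⁴.
Centre of pressure: y_p = y_c + I_c/(y_c·A) = 0.95 + 2.80076/(0.95 × 9.31) = 0.95 + 0.316667 = 1.26667 m along the plane.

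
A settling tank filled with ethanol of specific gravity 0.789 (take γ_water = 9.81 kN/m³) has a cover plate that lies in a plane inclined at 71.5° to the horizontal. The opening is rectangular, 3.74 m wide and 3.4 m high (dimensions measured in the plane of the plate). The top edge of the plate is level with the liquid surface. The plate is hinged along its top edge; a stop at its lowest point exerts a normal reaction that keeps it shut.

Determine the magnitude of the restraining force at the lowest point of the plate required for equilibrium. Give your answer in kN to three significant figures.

P ≈ 106 kN

γ = 0.789 × 9.81 = 7.74009 kN/m³.
Let θ = 71.5° be the plate's angle to the horizontal; measure y along the incline from where the plane meets the free surface. Vertical depth h = y·sinθ with sinθ = 0.948324.
The centroid lies 3.4/2 = 1.7 m below the top edge, so y_c = 1.7 m and h_c = 1.7 × 0.948324 = 1.61215 m.
A = 3.74 × 3.4 = 12.716 m².
Resultant F = γ·h_c·A = 7.74009 × 1.61215 × 12.716 = 158.673 kN.
I_c = b·h³/12 = 3.74 × 3.4³/12 = 12.2497 m⁴.
Centre of pressure: y_p = y_c + I_c/(y_c·A) = 1.7 + 12.2497/(1.7 × 12.716) = 1.7 + 0.566665 = 2.26666 m along the plane.
The resultant acts 1.7 + 0.566665 = 2.26666 m (along the plate) below the hinge at the top edge, so the moment about the hinge is M = F × 2.26666 = 158.673 × 2.26666 = 359.658 kN·m.
A normal force at the bottom, 3.4 m from the hinge, must supply this moment: P = 359.658/3.4 = 105.782 kN.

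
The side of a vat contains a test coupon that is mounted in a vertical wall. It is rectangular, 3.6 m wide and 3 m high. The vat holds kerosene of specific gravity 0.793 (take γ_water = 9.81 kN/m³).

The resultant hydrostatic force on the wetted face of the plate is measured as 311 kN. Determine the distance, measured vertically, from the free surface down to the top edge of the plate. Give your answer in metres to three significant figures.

γ = 0.793 × 9.81 = 7.77933 kN/m³.
A = 3.6 × 3 = 10.8 m².
From F = γ·h_c·A, the centroid depth is h_c = 311/(7.77933 × 10.8) = 3.70164 m.
The centroid lies 3/2 = 1.5 m below the top edge, so the top edge sits at h_top = 3.70164 − 1.5 = 2.20164 m below the surface.

d_top ≈ 2.20 m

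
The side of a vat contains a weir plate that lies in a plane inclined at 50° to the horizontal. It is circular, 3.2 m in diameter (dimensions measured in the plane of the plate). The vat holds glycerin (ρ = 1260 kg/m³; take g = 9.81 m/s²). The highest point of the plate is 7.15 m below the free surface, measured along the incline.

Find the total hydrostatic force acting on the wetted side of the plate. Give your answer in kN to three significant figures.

γ = ρg = 1260 × 9.81 / 1000 = 12.3606 kN/m³.
Let θ = 50° be the plate's angle to the horizontal; measure y along the incline from where the plane meets the free surface. Vertical depth h = y·sinθ with sinθ = 0.766044.
The centroid is at the centre, 1.6 m below the top of the plate, so y_c = 7.15 + 1.6 = 8.75 m and h_c = 8.75 × 0.766044 = 6.70288 m.
A = π(1.6)² = 8.04248 m².
Resultant F = γ·h_c·A = 12.3606 × 6.70288 × 8.04248 = 666.332 kN.

F ≈ 666 kN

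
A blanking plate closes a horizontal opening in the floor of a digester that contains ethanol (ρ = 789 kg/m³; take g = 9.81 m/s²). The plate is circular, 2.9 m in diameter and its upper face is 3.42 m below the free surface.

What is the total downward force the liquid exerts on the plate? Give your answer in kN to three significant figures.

F ≈ 175 kN

γ = ρg = 789 × 9.81 / 1000 = 7.74009 kN/m³.
The plate is horizontal, so pressure is uniform at p = γ·h = 7.74009 × 3.42 = 26.4711 kN/m².
A = π(1.45)² = 6.6052 m².
F = p·A = 26.4711 × 6.6052 = 174.847 kN.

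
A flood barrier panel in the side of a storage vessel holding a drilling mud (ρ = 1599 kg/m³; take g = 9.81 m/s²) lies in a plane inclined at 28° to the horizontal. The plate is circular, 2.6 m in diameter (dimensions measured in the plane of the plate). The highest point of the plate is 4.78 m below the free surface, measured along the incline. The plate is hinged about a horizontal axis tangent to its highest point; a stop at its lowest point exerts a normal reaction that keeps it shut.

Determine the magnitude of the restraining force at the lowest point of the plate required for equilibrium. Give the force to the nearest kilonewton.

P ≈ 125 kN

γ = ρg = 1599 × 9.81 / 1000 = 15.68619 kN/m³.
Let θ = 28° be the plate's angle to the horizontal; measure y along the incline from where the plane meets the free surface. Vertical depth h = y·sinθ with sinθ = 0.469472.
The centroid is at the centre, 1.3 m below the top of the plate, so y_c = 4.78 + 1.3 = 6.08 m and h_c = 6.08 × 0.469472 = 2.85439 m.
A = π(1.3)² = 5.30929 m².
Resultant F = γ·h_c·A = 15.68619 × 2.85439 × 5.30929 = 237.721 kN.
I_c = πr⁴/4 = π × 1.3⁴/4 = 2.24318 m⁴.
Centre of pressure: y_p = y_c + I_c/(y_c·A) = 6.08 + 2.24318/(6.08 × 5.30929) = 6.08 + 0.0694903 = 6.14949 m along the plane.
The resultant acts 1.3 + 0.0694903 = 1.36949 m (along the plate) below the hinge at the top edge, so the moment about the hinge is M = F × 1.36949 = 237.721 × 1.36949 = 325.557 kN·m.
A normal force at the bottom, 2.6 m from the hinge, must supply this moment: P = 325.557/2.6 = 125.214 kN.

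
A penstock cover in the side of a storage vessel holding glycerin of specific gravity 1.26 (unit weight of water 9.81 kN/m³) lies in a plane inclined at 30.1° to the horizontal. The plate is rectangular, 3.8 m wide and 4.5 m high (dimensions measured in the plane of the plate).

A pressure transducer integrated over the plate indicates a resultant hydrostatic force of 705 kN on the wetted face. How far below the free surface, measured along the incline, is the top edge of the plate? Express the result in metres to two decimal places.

γ = 1.26 × 9.81 = 12.3606 kN/m³.
A = 3.8 × 4.5 = 17.1 m².
From F = γ·h_c·A, the centroid depth is h_c = 705/(12.3606 × 17.1) = 3.33544 m.
Let θ = 30.1° be the plate's angle to the horizontal; measure y along the incline from where the plane meets the free surface. Vertical depth h = y·sinθ with sinθ = 0.501511.
Along the incline, y_c = h_c/sinθ = 3.33544/0.501511 = 6.65078 m.
The centroid lies 4.5/2 = 2.25 m below the top edge, so the top edge sits at y_top = 6.65078 − 2.25 = 4.40078 m along the incline.

y_top ≈ 4.40 m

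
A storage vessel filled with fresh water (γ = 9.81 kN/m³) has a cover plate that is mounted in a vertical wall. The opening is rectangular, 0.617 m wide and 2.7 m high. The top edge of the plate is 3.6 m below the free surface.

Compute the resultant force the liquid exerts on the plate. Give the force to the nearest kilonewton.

γ = 9.81 kN/m³.
The centroid lies 2.7/2 = 1.35 m below the top edge, so the centroid depth is h_c = 3.6 + 1.35 = 4.95 m.
A = 0.617 × 2.7 = 1.6659 m².
Resultant F = γ·h_c·A = 9.81 × 4.95 × 1.6659 = 80.8953 kN.

F ≈ 81 kN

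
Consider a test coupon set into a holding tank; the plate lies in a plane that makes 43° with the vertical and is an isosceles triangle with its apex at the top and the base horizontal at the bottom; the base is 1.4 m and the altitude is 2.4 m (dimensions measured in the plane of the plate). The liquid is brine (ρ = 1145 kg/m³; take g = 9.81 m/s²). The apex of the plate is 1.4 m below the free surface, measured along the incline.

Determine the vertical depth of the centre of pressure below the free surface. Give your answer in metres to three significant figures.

γ = ρg = 1145 × 9.81 / 1000 = 11.23245 kN/m³.
The plate makes 43° with the vertical, i.e. θ = 90° − 43° = 47° to the horizontal. Measuring y along the incline from the free-surface line, vertical depth h = y·sinθ with sinθ = 0.731354.
With the apex up, the centroid sits 2h/3 = 2 × 2.4/3 = 1.6 m below the apex, so y_c = 1.4 + 1.6 = 3 m and h_c = 3 × 0.731354 = 2.19406 m.
A = ½ × 1.4 × 2.4 = 1.68 m².
Resultant F = γ·h_c·A = 11.23245 × 2.19406 × 1.68 = 41.403 kN.
I_c = b·h³/36 = 1.4 × 2.4³/36 = 0.5376 m⁴.
Centre of pressure: y_p = y_c + I_c/(y_c·A) = 3 + 0.5376/(3 × 1.68) = 3 + 0.106667 = 3.10667 m along the plane.
Vertically, h_p = y_p·sinθ = 3.10667 × 0.731354 = 2.27208 m.

h_p = 2.27 m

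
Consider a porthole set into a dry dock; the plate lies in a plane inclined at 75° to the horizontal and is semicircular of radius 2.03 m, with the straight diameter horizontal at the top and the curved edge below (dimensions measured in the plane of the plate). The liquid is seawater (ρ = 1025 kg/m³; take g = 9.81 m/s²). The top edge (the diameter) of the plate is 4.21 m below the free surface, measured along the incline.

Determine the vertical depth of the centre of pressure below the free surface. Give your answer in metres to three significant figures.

γ = ρg = 1025 × 9.81 / 1000 = 10.05525 kN/m³.
Let θ = 75° be the plate's angle to the horizontal; measure y along the incline from where the plane meets the free surface. Vertical depth h = y·sinθ with sinθ = 0.965926.
The centroid of a semicircle lies 4r/(3π) = 0.861559 m from the diameter, here below the top edge, so y_c = 4.21 + 0.861559 = 5.07156 m and h_c = 5.07156 × 0.965926 = 4.89875 m.
A = πr²/2 = π × 2.03²/2 = 6.47309 m².
Resultant F = γ·h_c·A = 10.05525 × 4.89875 × 6.47309 = 318.852 kN.
I_c = (π/8 − 8/(9π))·r⁴ = 0.109757 × 2.03⁴ = 1.86387 m⁴.
Centre of pressure: y_p = y_c + I_c/(y_c·A) = 5.07156 + 1.86387/(5.07156 × 6.47309) = 5.07156 + 0.0567757 = 5.12834 m along the plane.
Vertically, h_p = y_p·sinθ = 5.12834 × 0.965926 = 4.9536 m.

h_p = 4.95 m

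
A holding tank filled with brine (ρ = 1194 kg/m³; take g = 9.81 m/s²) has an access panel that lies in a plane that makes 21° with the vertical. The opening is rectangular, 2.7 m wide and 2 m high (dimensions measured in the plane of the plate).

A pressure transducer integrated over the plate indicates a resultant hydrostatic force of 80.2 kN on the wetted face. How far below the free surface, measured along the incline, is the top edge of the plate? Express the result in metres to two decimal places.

γ = ρg = 1194 × 9.81 / 1000 = 11.71314 kN/m³.
A = 2.7 × 2 = 5.4 m².
From F = γ·h_c·A, the centroid depth is h_c = 80.2/(11.71314 × 5.4) = 1.26797 m.
The plate makes 21° with the vertical, i.e. θ = 90° − 21° = 69° to the horizontal. Measuring y along the incline from the free-surface line, vertical depth h = y·sinθ with sinθ = 0.933580.
Along the incline, y_c = h_c/sinθ = 1.26797/0.933580 = 1.35818 m.
The centroid lies 2/2 = 1 m below the top edge, so the top edge sits at y_top = 1.35818 − 1 = 0.35818 m along the incline.

y_top ≈ 0.36 m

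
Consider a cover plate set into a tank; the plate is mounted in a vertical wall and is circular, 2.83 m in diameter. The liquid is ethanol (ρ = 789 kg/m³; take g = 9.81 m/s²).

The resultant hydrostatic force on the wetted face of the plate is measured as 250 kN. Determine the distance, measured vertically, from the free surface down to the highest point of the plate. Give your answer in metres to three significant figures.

d_top ≈ 3.72 m

γ = ρg = 789 × 9.81 / 1000 = 7.74009 kN/m³.
A = π(1.415)² = 6.29018 m².
From F = γ·h_c·A, the centroid depth is h_c = 250/(7.74009 × 6.29018) = 5.13489 m.
The centroid is at the centre, 1.415 m below the top of the plate, so the highest point sits at h_top = 5.13489 − 1.415 = 3.71989 m below the surface.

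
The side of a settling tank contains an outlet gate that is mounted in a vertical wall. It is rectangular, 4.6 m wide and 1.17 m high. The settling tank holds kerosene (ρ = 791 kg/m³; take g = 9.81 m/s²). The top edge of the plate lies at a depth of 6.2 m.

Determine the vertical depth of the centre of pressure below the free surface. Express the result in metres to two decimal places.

h_p = 6.80 m

γ = ρg = 791 × 9.81 / 1000 = 7.75971 kN/m³.
The centroid lies 1.17/2 = 0.585 m below the top edge, so the centroid depth is h_c = 6.2 + 0.585 = 6.785 m.
A = 4.6 × 1.17 = 5.382 m².
Resultant F = γ·h_c·A = 7.75971 × 6.785 × 5.382 = 283.36 kN.
I_c = b·h³/12 = 4.6 × 1.17³/12 = 0.613952 m⁴.
Centre of pressure: y_p = y_c + I_c/(y_c·A) = 6.785 + 0.613952/(6.785 × 5.382) = 6.785 + 0.0168128 = 6.80181 m along the plane.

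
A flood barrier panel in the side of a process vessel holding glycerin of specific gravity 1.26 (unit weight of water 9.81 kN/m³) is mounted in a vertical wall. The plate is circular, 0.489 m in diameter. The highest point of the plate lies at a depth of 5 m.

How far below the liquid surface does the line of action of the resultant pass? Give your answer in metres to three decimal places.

γ = 1.26 × 9.81 = 12.3606 kN/m³.
The centroid is at the centre, 0.2445 m below the top of the plate, so the centroid depth is h_c = 5 + 0.2445 = 5.2445 m.
A = π(0.2445)² = 0.187805 m².
Resultant F = γ·h_c·A = 12.3606 × 5.2445 × 0.187805 = 12.1745 kN.
I_c = πr⁴/4 = π × 0.2445⁴/4 = 0.00280676 m⁴.
Centre of pressure: y_p = y_c + I_c/(y_c·A) = 5.2445 + 0.00280676/(5.2445 × 0.187805) = 5.2445 + 0.00284967 = 5.24735 m along the plane.

h_p = 5.247 m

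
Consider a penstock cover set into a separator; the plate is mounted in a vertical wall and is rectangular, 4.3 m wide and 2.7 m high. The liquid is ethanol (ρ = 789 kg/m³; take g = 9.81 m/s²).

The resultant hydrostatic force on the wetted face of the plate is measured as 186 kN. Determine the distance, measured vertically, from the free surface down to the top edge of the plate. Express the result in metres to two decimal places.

γ = ρg = 789 × 9.81 / 1000 = 7.74009 kN/m³.
A = 4.3 × 2.7 = 11.61 m².
From F = γ·h_c·A, the centroid depth is h_c = 186/(7.74009 × 11.61) = 2.06983 m.
The centroid lies 2.7/2 = 1.35 m below the top edge, so the top edge sits at h_top = 2.06983 − 1.35 = 0.71983 m below the surface.

d_top ≈ 0.72 m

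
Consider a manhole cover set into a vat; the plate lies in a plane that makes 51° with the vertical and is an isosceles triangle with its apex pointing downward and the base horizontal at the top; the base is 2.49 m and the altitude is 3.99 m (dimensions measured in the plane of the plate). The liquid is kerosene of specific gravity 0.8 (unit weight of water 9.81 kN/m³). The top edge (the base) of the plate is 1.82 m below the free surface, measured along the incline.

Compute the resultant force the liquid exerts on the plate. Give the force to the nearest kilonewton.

γ = 0.8 × 9.81 = 7.848 kN/m³.
The plate makes 51° with the vertical, i.e. θ = 90° − 51° = 39° to the horizontal. Measuring y along the incline from the free-surface line, vertical depth h = y·sinθ with sinθ = 0.629320.
With the apex down, the centroid sits h/3 = 3.99/3 = 1.33 m below the base (the top edge), so y_c = 1.82 + 1.33 = 3.15 m and h_c = 3.15 × 0.629320 = 1.98236 m.
A = ½ × 2.49 × 3.99 = 4.96755 m².
Resultant F = γ·h_c·A = 7.848 × 1.98236 × 4.96755 = 77.283 kN.

F ≈ 77 kN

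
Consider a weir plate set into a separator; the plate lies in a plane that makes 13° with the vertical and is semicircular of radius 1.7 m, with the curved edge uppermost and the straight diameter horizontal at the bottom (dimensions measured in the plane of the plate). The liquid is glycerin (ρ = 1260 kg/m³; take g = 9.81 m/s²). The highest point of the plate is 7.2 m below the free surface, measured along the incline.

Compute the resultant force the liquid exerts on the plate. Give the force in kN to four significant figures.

F ≈ 447.2 kN

γ = ρg = 1260 × 9.81 / 1000 = 12.3606 kN/m³.
The plate makes 13° with the vertical, i.e. θ = 90° − 13° = 77° to the horizontal. Measuring y along the incline from the free-surface line, vertical depth h = y·sinθ with sinθ = 0.974370.
The centroid lies 4r/(3π) = 0.721502 m above the diameter, so r − 4r/(3π) = 1.7 − 0.721502 = 0.978498 m below the topmost point, so y_c = 7.2 + 0.978498 = 8.1785 m and h_c = 8.1785 × 0.974370 = 7.96889 m.
A = πr²/2 = π × 1.7²/2 = 4.5396 m².
Resultant F = γ·h_c·A = 12.3606 × 7.96889 × 4.5396 = 447.152 kN.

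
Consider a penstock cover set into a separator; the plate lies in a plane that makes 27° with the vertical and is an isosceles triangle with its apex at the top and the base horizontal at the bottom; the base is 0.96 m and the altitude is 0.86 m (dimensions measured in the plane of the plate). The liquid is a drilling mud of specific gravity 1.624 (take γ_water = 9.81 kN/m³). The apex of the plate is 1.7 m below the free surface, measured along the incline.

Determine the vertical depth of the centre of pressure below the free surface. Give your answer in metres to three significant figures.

h_p = 2.04 m

γ = 1.624 × 9.81 = 15.93144 kN/m³.
The plate makes 27° with the vertical, i.e. θ = 90° − 27° = 63° to the horizontal. Measuring y along the incline from the free-surface line, vertical depth h = y·sinθ with sinθ = 0.891007.
With the apex up, the centroid sits 2h/3 = 2 × 0.86/3 = 0.573333 m below the apex, so y_c = 1.7 + 0.573333 = 2.27333 m and h_c = 2.27333 × 0.891007 = 2.02555 m.
A = ½ × 0.96 × 0.86 = 0.4128 m².
Resultant F = γ·h_c·A = 15.93144 × 2.02555 × 0.4128 = 13.321 kN.
I_c = b·h³/36 = 0.96 × 0.86³/36 = 0.0169615 m⁴.
Centre of pressure: y_p = y_c + I_c/(y_c·A) = 2.27333 + 0.0169615/(2.27333 × 0.4128) = 2.27333 + 0.0180743 = 2.2914 m along the plane.
Vertically, h_p = y_p·sinθ = 2.2914 × 0.891007 = 2.04165 m.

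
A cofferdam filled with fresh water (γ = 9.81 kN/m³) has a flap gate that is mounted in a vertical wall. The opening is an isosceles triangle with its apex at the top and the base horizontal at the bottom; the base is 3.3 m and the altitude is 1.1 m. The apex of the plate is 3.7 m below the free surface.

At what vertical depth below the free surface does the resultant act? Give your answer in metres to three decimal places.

γ = 9.81 kN/m³.
With the apex up, the centroid sits 2h/3 = 2 × 1.1/3 = 0.733333 m below the apex, so the centroid depth is h_c = 3.7 + 0.733333 = 4.43333 m.
A = ½ × 3.3 × 1.1 = 1.815 m².
Resultant F = γ·h_c·A = 9.81 × 4.43333 × 1.815 = 78.9361 kN.
I_c = b·h³/36 = 3.3 × 1.1³/36 = 0.122008 m⁴.
Centre of pressure: y_p = y_c + I_c/(y_c·A) = 4.43333 + 0.122008/(4.43333 × 1.815) = 4.43333 + 0.0151629 = 4.44849 m along the plane.

h_p = 4.448 m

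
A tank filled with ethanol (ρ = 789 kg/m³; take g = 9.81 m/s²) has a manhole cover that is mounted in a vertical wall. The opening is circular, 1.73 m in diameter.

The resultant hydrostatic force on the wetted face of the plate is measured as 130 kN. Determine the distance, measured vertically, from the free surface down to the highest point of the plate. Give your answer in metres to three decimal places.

d_top ≈ 6.280 m

γ = ρg = 789 × 9.81 / 1000 = 7.74009 kN/m³.
A = π(0.865)² = 2.35062 m².
From F = γ·h_c·A, the centroid depth is h_c = 130/(7.74009 × 2.35062) = 7.14521 m.
The centroid is at the centre, 0.865 m below the top of the plate, so the highest point sits at h_top = 7.14521 − 0.865 = 6.28021 m below the surface.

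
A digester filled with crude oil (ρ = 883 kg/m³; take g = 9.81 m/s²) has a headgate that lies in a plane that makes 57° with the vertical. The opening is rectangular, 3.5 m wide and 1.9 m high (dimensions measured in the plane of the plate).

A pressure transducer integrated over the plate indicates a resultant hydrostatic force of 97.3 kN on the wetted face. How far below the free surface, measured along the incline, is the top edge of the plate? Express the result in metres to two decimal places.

γ = ρg = 883 × 9.81 / 1000 = 8.66223 kN/m³.
A = 3.5 × 1.9 = 6.65 m².
From F = γ·h_c·A, the centroid depth is h_c = 97.3/(8.66223 × 6.65) = 1.68912 m.
The plate makes 57° with the vertical, i.e. θ = 90° − 57° = 33° to the horizontal. Measuring y along the incline from the free-surface line, vertical depth h = y·sinθ with sinθ = 0.544639.
Along the incline, y_c = h_c/sinθ = 1.68912/0.544639 = 3.10136 m.
The centroid lies 1.9/2 = 0.95 m below the top edge, so the top edge sits at y_top = 3.10136 − 0.95 = 2.15136 m along the incline.

y_top ≈ 2.15 m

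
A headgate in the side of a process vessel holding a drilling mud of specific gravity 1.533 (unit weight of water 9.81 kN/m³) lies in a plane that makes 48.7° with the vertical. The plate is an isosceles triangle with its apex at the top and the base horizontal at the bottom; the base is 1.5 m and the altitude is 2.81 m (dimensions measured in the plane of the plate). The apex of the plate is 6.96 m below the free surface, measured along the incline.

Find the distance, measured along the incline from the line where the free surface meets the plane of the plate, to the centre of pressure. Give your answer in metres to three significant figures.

γ = 1.533 × 9.81 = 15.03873 kN/m³.
The plate makes 48.7° with the vertical, i.e. θ = 90° − 48.7° = 41.3° to the horizontal. Measuring y along the incline from the free-surface line, vertical depth h = y·sinθ with sinθ = 0.660002.
With the apex up, the centroid sits 2h/3 = 2 × 2.81/3 = 1.87333 m below the apex, so y_c = 6.96 + 1.87333 = 8.83333 m and h_c = 8.83333 × 0.660002 = 5.83002 m.
A = ½ × 1.5 × 2.81 = 2.1075 m².
Resultant F = γ·h_c·A = 15.03873 × 5.83002 × 2.1075 = 184.777 kN.
I_c = b·h³/36 = 1.5 × 2.81³/36 = 0.924502 m⁴.
Centre of pressure: y_p = y_c + I_c/(y_c·A) = 8.83333 + 0.924502/(8.83333 × 2.1075) = 8.83333 + 0.049661 = 8.88299 m along the plane.

y_p = 8.88 m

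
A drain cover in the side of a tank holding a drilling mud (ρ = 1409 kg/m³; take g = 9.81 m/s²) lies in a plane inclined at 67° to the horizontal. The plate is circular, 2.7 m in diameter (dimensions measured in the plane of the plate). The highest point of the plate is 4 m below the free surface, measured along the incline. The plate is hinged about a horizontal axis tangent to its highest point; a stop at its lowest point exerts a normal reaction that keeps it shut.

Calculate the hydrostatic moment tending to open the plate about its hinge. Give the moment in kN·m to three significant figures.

γ = ρg = 1409 × 9.81 / 1000 = 13.82229 kN/m³.
Let θ = 67° be the plate's angle to the horizontal; measure y along the incline from where the plane meets the free surface. Vertical depth h = y·sinθ with sinθ = 0.920505.
The centroid is at the centre, 1.35 m below the top of the plate, so y_c = 4 + 1.35 = 5.35 m and h_c = 5.35 × 0.920505 = 4.9247 m.
A = π(1.35)² = 5.72555 m².
Resultant F = γ·h_c·A = 13.82229 × 4.9247 × 5.72555 = 389.742 kN.
I_c = πr⁴/4 = π × 1.35⁴/4 = 2.6087 m⁴.
Centre of pressure: y_p = y_c + I_c/(y_c·A) = 5.35 + 2.6087/(5.35 × 5.72555) = 5.35 + 0.0851634 = 5.43516 m along the plane.
The resultant acts 1.35 + 0.0851634 = 1.43516 m (along the plate) below the hinge at the top edge, so the moment about the hinge is M = F × 1.43516 = 389.742 × 1.43516 = 559.342 kN·m.

M ≈ 559 kN·m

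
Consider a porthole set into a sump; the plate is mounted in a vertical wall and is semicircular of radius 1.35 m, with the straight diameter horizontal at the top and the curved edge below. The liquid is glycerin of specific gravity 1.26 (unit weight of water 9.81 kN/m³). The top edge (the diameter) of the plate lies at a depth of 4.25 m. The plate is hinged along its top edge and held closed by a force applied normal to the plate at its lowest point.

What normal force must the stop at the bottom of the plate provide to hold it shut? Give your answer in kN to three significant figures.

P ≈ 75.8 kN

γ = 1.26 × 9.81 = 12.3606 kN/m³.
The centroid of a semicircle lies 4r/(3π) = 0.572958 m from the diameter, here below the top edge, so the centroid depth is h_c = 4.25 + 0.572958 = 4.82296 m.
A = πr²/2 = π × 1.35²/2 = 2.86278 m².
Resultant F = γ·h_c·A = 12.3606 × 4.82296 × 2.86278 = 170.664 kN.
I_c = (π/8 − 8/(9π))·r⁴ = 0.109757 × 1.35⁴ = 0.364559 m⁴.
Centre of pressure: y_p = y_c + I_c/(y_c·A) = 4.82296 + 0.364559/(4.82296 × 2.86278) = 4.82296 + 0.0264038 = 4.84936 m along the plane.
The resultant acts 0.572958 + 0.0264038 = 0.599362 m (along the plate) below the hinge at the top edge, so the moment about the hinge is M = F × 0.599362 = 170.664 × 0.599362 = 102.29 kN·m.
A normal force at the bottom, 1.35 m from the hinge, must supply this moment: P = 102.29/1.35 = 75.7704 kN.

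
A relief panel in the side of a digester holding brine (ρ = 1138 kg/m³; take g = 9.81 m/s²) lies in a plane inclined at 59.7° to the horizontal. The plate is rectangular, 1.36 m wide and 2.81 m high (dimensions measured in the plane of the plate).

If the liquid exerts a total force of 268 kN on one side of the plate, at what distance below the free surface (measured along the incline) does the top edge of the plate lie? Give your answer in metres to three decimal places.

y_top ≈ 5.871 m

γ = ρg = 1138 × 9.81 / 1000 = 11.16378 kN/m³.
A = 1.36 × 2.81 = 3.8216 m².
From F = γ·h_c·A, the centroid depth is h_c = 268/(11.16378 × 3.8216) = 6.28172 m.
Let θ = 59.7° be the plate's angle to the horizontal; measure y along the incline from where the plane meets the free surface. Vertical depth h = y·sinθ with sinθ = 0.863396.
Along the incline, y_c = h_c/sinθ = 6.28172/0.863396 = 7.2756 m.
The centroid lies 2.81/2 = 1.405 m below the top edge, so the top edge sits at y_top = 7.2756 − 1.405 = 5.8706 m along the incline.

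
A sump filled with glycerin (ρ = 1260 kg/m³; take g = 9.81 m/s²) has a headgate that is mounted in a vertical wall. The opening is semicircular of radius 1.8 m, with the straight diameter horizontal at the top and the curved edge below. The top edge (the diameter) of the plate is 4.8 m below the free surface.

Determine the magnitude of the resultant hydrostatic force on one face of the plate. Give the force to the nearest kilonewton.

γ = ρg = 1260 × 9.81 / 1000 = 12.3606 kN/m³.
The centroid of a semicircle lies 4r/(3π) = 0.763944 m from the diameter, here below the top edge, so the centroid depth is h_c = 4.8 + 0.763944 = 5.56394 m.
A = πr²/2 = π × 1.8²/2 = 5.08938 m².
Resultant F = γ·h_c·A = 12.3606 × 5.56394 × 5.08938 = 350.015 kN.

F ≈ 350 kN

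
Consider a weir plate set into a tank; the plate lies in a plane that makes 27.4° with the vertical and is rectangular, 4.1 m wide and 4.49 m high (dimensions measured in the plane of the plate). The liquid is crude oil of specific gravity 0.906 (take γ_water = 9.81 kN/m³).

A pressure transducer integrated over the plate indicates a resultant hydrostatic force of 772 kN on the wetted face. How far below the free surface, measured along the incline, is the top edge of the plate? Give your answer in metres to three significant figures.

y_top ≈ 3.07 m

γ = 0.906 × 9.81 = 8.88786 kN/m³.
A = 4.1 × 4.49 = 18.409 m².
From F = γ·h_c·A, the centroid depth is h_c = 772/(8.88786 × 18.409) = 4.71835 m.
The plate makes 27.4° with the vertical, i.e. θ = 90° − 27.4° = 62.6° to the horizontal. Measuring y along the incline from the free-surface line, vertical depth h = y·sinθ with sinθ = 0.887815.
Along the incline, y_c = h_c/sinθ = 4.71835/0.887815 = 5.31456 m.
The centroid lies 4.49/2 = 2.245 m below the top edge, so the top edge sits at y_top = 5.31456 − 2.245 = 3.06956 m along the incline.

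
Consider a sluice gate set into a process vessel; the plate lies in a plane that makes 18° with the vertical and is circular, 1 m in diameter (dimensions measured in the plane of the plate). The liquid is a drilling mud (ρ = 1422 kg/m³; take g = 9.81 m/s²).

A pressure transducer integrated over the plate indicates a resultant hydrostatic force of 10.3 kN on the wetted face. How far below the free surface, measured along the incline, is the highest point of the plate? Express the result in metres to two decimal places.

y_top ≈ 0.49 m

γ = ρg = 1422 × 9.81 / 1000 = 13.94982 kN/m³.
A = π(0.5)² = 0.785398 m².
From F = γ·h_c·A, the centroid depth is h_c = 10.3/(13.94982 × 0.785398) = 0.94011 m.
The plate makes 18° with the vertical, i.e. θ = 90° − 18° = 72° to the horizontal. Measuring y along the incline from the free-surface line, vertical depth h = y·sinθ with sinθ = 0.951057.
Along the incline, y_c = h_c/sinθ = 0.94011/0.951057 = 0.98849 m.
The centroid is at the centre, 0.5 m below the top of the plate, so the highest point sits at y_top = 0.98849 − 0.5 = 0.48849 m along the incline.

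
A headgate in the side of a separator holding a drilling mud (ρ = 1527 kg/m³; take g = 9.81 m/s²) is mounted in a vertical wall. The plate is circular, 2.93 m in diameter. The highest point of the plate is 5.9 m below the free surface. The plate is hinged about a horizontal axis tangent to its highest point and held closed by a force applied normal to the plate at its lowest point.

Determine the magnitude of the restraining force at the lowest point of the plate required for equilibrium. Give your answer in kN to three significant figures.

P ≈ 390 kN

γ = ρg = 1527 × 9.81 / 1000 = 14.97987 kN/m³.
The centroid is at the centre, 1.465 m below the top of the plate, so the centroid depth is h_c = 5.9 + 1.465 = 7.365 m.
A = π(1.465)² = 6.74256 m².
Resultant F = γ·h_c·A = 14.97987 × 7.365 × 6.74256 = 743.885 kN.
I_c = πr⁴/4 = π × 1.465⁴/4 = 3.61777 m⁴.
Centre of pressure: y_p = y_c + I_c/(y_c·A) = 7.365 + 3.61777/(7.365 × 6.74256) = 7.365 + 0.0728523 = 7.43785 m along the plane.
The resultant acts 1.465 + 0.0728523 = 1.53785 m (along the plate) below the hinge at the top edge, so the moment about the hinge is M = F × 1.53785 = 743.885 × 1.53785 = 1143.98 kN·m.
A normal force at the bottom, 2.93 m from the hinge, must supply this moment: P = 1143.98/2.93 = 390.437 kN.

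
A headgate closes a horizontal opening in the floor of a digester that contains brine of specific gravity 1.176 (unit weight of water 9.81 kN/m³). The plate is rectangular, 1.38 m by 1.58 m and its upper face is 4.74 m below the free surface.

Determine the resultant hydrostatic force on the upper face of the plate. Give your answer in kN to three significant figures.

F ≈ 119 kN

γ = 1.176 × 9.81 = 11.53656 kN/m³.
The plate is horizontal, so pressure is uniform at p = γ·h = 11.53656 × 4.74 = 54.6833 kN/m².
A = 1.38 × 1.58 = 2.1804 m².
F = p·A = 54.6833 × 2.1804 = 119.231 kN.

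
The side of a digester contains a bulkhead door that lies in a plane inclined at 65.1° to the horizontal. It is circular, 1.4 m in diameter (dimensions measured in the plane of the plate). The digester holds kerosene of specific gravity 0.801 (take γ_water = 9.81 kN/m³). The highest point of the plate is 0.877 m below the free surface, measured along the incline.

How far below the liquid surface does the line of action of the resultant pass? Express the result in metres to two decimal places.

h_p = 1.50 m

γ = 0.801 × 9.81 = 7.85781 kN/m³.
Let θ = 65.1° be the plate's angle to the horizontal; measure y along the incline from where the plane meets the free surface. Vertical depth h = y·sinθ with sinθ = 0.907044.
The centroid is at the centre, 0.7 m below the top of the plate, so y_c = 0.877 + 0.7 = 1.577 m and h_c = 1.577 × 0.907044 = 1.43041 m.
A = π(0.7)² = 1.53938 m².
Resultant F = γ·h_c·A = 7.85781 × 1.43041 × 1.53938 = 17.3025 kN.
I_c = πr⁴/4 = π × 0.7⁴/4 = 0.188574 m⁴.
Centre of pressure: y_p = y_c + I_c/(y_c·A) = 1.577 + 0.188574/(1.577 × 1.53938) = 1.577 + 0.0776791 = 1.65468 m along the plane.
Vertically, h_p = y_p·sinθ = 1.65468 × 0.907044 = 1.50087 m.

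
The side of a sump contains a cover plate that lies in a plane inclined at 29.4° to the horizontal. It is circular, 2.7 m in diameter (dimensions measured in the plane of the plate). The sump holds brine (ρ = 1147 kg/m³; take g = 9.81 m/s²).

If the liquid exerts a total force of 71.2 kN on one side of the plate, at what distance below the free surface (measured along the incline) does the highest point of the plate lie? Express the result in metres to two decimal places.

γ = ρg = 1147 × 9.81 / 1000 = 11.25207 kN/m³.
A = π(1.35)² = 5.72555 m².
From F = γ·h_c·A, the centroid depth is h_c = 71.2/(11.25207 × 5.72555) = 1.10517 m.
Let θ = 29.4° be the plate's angle to the horizontal; measure y along the incline from where the plane meets the free surface. Vertical depth h = y·sinθ with sinθ = 0.490904.
Along the incline, y_c = h_c/sinθ = 1.10517/0.490904 = 2.2513 m.
The centroid is at the centre, 1.35 m below the top of the plate, so the highest point sits at y_top = 2.2513 − 1.35 = 0.9013 m along the incline.

y_top ≈ 0.90 m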